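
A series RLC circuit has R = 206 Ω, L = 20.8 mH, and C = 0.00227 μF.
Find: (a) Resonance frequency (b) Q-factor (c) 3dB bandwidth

Step 1 — Resonance: ω₀ = 1/√(LC) = 1/√(0.0208·2.27e-09) = 1.455e+05 rad/s.
Step 2 — f₀ = ω₀/(2π) = 2.316e+04 Hz.
Step 3 — Series Q: Q = ω₀L/R = 1.455e+05·0.0208/206 = 14.69.
Step 4 — Bandwidth: Δω = ω₀/Q = 9904 rad/s; BW = Δω/(2π) = 1576 Hz.

(a) f₀ = 2.316e+04 Hz  (b) Q = 14.69  (c) BW = 1576 Hz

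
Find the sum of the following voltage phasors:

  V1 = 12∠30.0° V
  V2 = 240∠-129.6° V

Step 1 — Convert each phasor to rectangular form:
  V1 = 12·(cos(30.0°) + j·sin(30.0°)) = 10.39 + j6 V
  V2 = 240·(cos(-129.6°) + j·sin(-129.6°)) = -153 - j184.9 V
Step 2 — Sum components: V_total = -142.6 - j178.9 V.
Step 3 — Convert to polar: |V_total| = 228.8 V, ∠V_total = -128.6°.

V_total = 228.8∠-128.6° V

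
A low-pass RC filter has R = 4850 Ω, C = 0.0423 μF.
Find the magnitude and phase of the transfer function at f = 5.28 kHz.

Step 1 — Angular frequency: ω = 2π·5280 = 3.318e+04 rad/s.
Step 2 — Transfer function: H(jω) = 1/(1 + jωRC).
Step 3 — Denominator: 1 + jωRC = 1 + j·3.318e+04·4850·4.23e-08 = 1 + j6.806.
Step 4 — H = 0.02113 - j0.1438.
Step 5 — Magnitude: |H| = 0.1454 (-16.8 dB); phase: φ = -81.6°.

|H| = 0.1454 (-16.8 dB), φ = -81.6°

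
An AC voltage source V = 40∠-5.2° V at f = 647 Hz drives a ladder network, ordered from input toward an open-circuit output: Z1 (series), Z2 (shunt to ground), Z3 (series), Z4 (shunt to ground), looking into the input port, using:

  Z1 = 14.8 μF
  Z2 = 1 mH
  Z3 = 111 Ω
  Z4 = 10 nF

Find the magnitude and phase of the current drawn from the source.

Step 1 — Angular frequency: ω = 2π·f = 2π·647 = 4065 rad/s.
Step 2 — Component impedances:
  Z1: Z = 1/(jωC) = -j/(ω·C) = 0 - j16.62 Ω
  Z2: Z = jωL = j·4065·0.001 = 0 + j4.065 Ω
  Z3: Z = R = 111 Ω
  Z4: Z = 1/(jωC) = -j/(ω·C) = 0 - j2.46e+04 Ω
Step 3 — Ladder network (open output): work backward from the far end, alternating series and parallel combinations. Z_in = 3.032e-06 - j12.55 Ω = 12.55∠-90.0° Ω.
Step 4 — Source phasor: V = 40∠-5.2° V = 39.84 - j3.625 V.
Step 5 — Ohm's law: I = V / Z_total = (39.84 - j3.625) / (3.032e-06 - j12.55) = 0.2888 + j3.173 A.
Step 6 — Convert to polar: |I| = 3.186 A, ∠I = 84.8°.

I = 3.186∠84.8° A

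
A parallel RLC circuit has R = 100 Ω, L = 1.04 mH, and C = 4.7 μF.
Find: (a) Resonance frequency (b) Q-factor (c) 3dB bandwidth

Step 1 — Resonance: ω₀ = 1/√(LC) = 1/√(0.00104·4.7e-06) = 1.43e+04 rad/s.
Step 2 — f₀ = ω₀/(2π) = 2276 Hz.
Step 3 — Parallel Q: Q = R/(ω₀L) = 100/(1.43e+04·0.00104) = 6.723.
Step 4 — Bandwidth: Δω = ω₀/Q = 2128 rad/s; BW = Δω/(2π) = 338.6 Hz.

(a) f₀ = 2276 Hz  (b) Q = 6.723  (c) BW = 338.6 Hz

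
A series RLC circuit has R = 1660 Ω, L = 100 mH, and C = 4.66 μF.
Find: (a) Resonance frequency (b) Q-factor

Step 1 — Resonance condition Im(Z)=0 gives ω₀ = 1/√(LC).
Step 2 — ω₀ = 1/√(0.1·4.66e-06) = 1465 rad/s.
Step 3 — f₀ = ω₀/(2π) = 233.1 Hz.
Step 4 — Series Q: Q = ω₀L/R = 1465·0.1/1660 = 0.08825.

(a) f₀ = 233.1 Hz  (b) Q = 0.08825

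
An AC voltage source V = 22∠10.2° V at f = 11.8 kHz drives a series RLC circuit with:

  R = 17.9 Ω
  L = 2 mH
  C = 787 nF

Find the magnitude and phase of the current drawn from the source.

Step 1 — Angular frequency: ω = 2π·f = 2π·1.18e+04 = 7.414e+04 rad/s.
Step 2 — Component impedances:
  R: Z = R = 17.9 Ω
  L: Z = jωL = j·7.414e+04·0.002 = 0 + j148.3 Ω
  C: Z = 1/(jωC) = -j/(ω·C) = 0 - j17.14 Ω
Step 3 — Series combination: Z_total = R + L + C = 17.9 + j131.1 Ω = 132.4∠82.2° Ω.
Step 4 — Source phasor: V = 22∠10.2° V = 21.65 + j3.896 V.
Step 5 — Ohm's law: I = V / Z_total = (21.65 + j3.896) / (17.9 + j131.1) = 0.05129 - j0.1581 A.
Step 6 — Convert to polar: |I| = 0.1662 A, ∠I = -72.0°.

I = 0.1662∠-72.0° A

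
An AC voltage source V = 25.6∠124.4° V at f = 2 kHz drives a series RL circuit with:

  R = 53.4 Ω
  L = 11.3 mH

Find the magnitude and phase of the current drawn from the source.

Step 1 — Angular frequency: ω = 2π·f = 2π·2000 = 1.257e+04 rad/s.
Step 2 — Component impedances:
  R: Z = R = 53.4 Ω
  L: Z = jωL = j·1.257e+04·0.0113 = 0 + j142 Ω
Step 3 — Series combination: Z_total = R + L = 53.4 + j142 Ω = 151.7∠69.4° Ω.
Step 4 — Source phasor: V = 25.6∠124.4° V = -14.46 + j21.12 V.
Step 5 — Ohm's law: I = V / Z_total = (-14.46 + j21.12) / (53.4 + j142) = 0.09677 + j0.1382 A.
Step 6 — Convert to polar: |I| = 0.1687 A, ∠I = 55.0°.

I = 0.1687∠55.0° A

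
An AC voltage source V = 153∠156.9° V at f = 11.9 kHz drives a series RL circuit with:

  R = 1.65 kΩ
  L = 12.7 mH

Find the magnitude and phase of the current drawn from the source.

Step 1 — Angular frequency: ω = 2π·f = 2π·1.19e+04 = 7.477e+04 rad/s.
Step 2 — Component impedances:
  R: Z = R = 1650 Ω
  L: Z = jωL = j·7.477e+04·0.0127 = 0 + j949.6 Ω
Step 3 — Series combination: Z_total = R + L = 1650 + j949.6 Ω = 1904∠29.9° Ω.
Step 4 — Source phasor: V = 153∠156.9° V = -140.7 + j60.03 V.
Step 5 — Ohm's law: I = V / Z_total = (-140.7 + j60.03) / (1650 + j949.6) = -0.04834 + j0.0642 A.
Step 6 — Convert to polar: |I| = 0.08037 A, ∠I = 127.0°.

I = 0.08037∠127.0° A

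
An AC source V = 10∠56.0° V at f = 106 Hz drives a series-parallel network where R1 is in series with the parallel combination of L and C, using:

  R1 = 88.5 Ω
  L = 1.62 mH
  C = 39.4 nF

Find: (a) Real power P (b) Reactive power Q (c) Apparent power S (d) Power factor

Step 1 — Angular frequency: ω = 2π·f = 2π·106 = 666 rad/s.
Step 2 — Component impedances:
  R1: Z = R = 88.5 Ω
  L: Z = jωL = j·666·0.00162 = 0 + j1.079 Ω
  C: Z = 1/(jωC) = -j/(ω·C) = 0 - j3.811e+04 Ω
Step 3 — Parallel branch: L || C = 1/(1/L + 1/C) = 0 + j1.079 Ω.
Step 4 — Series with R1: Z_total = R1 + (L || C) = 88.5 + j1.079 Ω = 88.51∠0.7° Ω.
Step 5 — Source phasor: V = 10∠56.0° V = 5.592 + j8.29 V.
Step 6 — Current: I = V / Z = 0.06432 + j0.09289 A = 0.113∠55.3° A.
Step 7 — Complex power: S = V·I* = 1.13 + j0.01377 VA.
Step 8 — Real power: P = Re(S) = 1.13 W.
Step 9 — Reactive power: Q = Im(S) = 0.01377 VAR.
Step 10 — Apparent power: |S| = 1.13 VA.
Step 11 — Power factor: PF = P/|S| = 0.9999 (lagging).

(a) P = 1.13 W  (b) Q = 0.01377 VAR  (c) S = 1.13 VA  (d) PF = 0.9999 (lagging)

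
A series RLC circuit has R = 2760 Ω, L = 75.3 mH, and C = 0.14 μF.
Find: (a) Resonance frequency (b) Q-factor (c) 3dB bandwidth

Step 1 — Resonance: ω₀ = 1/√(LC) = 1/√(0.0753·1.4e-07) = 9740 rad/s.
Step 2 — f₀ = ω₀/(2π) = 1550 Hz.
Step 3 — Series Q: Q = ω₀L/R = 9740·0.0753/2760 = 0.2657.
Step 4 — Bandwidth: Δω = ω₀/Q = 3.665e+04 rad/s; BW = Δω/(2π) = 5834 Hz.

(a) f₀ = 1550 Hz  (b) Q = 0.2657  (c) BW = 5834 Hz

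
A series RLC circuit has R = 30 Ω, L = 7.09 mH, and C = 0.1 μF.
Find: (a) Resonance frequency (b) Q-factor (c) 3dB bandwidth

Step 1 — Resonance: ω₀ = 1/√(LC) = 1/√(0.00709·1e-07) = 3.756e+04 rad/s.
Step 2 — f₀ = ω₀/(2π) = 5977 Hz.
Step 3 — Series Q: Q = ω₀L/R = 3.756e+04·0.00709/30 = 8.876.
Step 4 — Bandwidth: Δω = ω₀/Q = 4231 rad/s; BW = Δω/(2π) = 673.4 Hz.

(a) f₀ = 5977 Hz  (b) Q = 8.876  (c) BW = 673.4 Hz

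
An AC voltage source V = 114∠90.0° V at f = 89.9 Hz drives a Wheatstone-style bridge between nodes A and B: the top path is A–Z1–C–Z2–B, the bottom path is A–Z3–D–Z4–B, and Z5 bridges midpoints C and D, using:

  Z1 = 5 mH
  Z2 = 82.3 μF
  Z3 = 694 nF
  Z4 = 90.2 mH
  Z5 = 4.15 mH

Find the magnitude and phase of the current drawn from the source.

Step 1 — Angular frequency: ω = 2π·f = 2π·89.9 = 564.9 rad/s.
Step 2 — Component impedances:
  Z1: Z = jωL = j·564.9·0.005 = 0 + j2.824 Ω
  Z2: Z = 1/(jωC) = -j/(ω·C) = 0 - j21.51 Ω
  Z3: Z = 1/(jωC) = -j/(ω·C) = 0 - j2551 Ω
  Z4: Z = jωL = j·564.9·0.0902 = 0 + j50.95 Ω
  Z5: Z = jωL = j·564.9·0.00415 = 0 + j2.344 Ω
Step 3 — Bridge requires nodal analysis (the Z5 bridge couples midpoints C and D, so the two paths cannot be reduced to a simple series/parallel combination). Setting node B to ground and injecting 1 A at node A, the 3-node admittance system at A, C, D solves to V_A = Z_AB = 0 - j33.24 Ω = 33.24∠-90.0° Ω.
Step 4 — Source phasor: V = 114∠90.0° V = 0 + j114 V.
Step 5 — Ohm's law: I = V / Z_total = (0 + j114) / (0 - j33.24) = -3.429 A.
Step 6 — Convert to polar: |I| = 3.429 A, ∠I = 180.0°.

I = 3.429∠180.0° A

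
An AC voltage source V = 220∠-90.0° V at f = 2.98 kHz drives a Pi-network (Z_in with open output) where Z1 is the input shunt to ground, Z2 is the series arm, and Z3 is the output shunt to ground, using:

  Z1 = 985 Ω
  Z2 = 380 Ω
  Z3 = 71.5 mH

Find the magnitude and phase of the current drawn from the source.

Step 1 — Angular frequency: ω = 2π·f = 2π·2980 = 1.872e+04 rad/s.
Step 2 — Component impedances:
  Z1: Z = R = 985 Ω
  Z2: Z = R = 380 Ω
  Z3: Z = jωL = j·1.872e+04·0.0715 = 0 + j1339 Ω
Step 3 — With open output, the series arm Z2 and the output shunt Z3 appear in series to ground: Z2 + Z3 = 380 + j1339 Ω.
Step 4 — Parallel with input shunt Z1: Z_in = Z1 || (Z2 + Z3) = 622.7 + j355.3 Ω = 717∠29.7° Ω.
Step 5 — Source phasor: V = 220∠-90.0° V = 0 - j220 V.
Step 6 — Ohm's law: I = V / Z_total = (0 - j220) / (622.7 + j355.3) = -0.1521 - j0.2665 A.
Step 7 — Convert to polar: |I| = 0.3069 A, ∠I = -119.7°.

I = 0.3069∠-119.7° A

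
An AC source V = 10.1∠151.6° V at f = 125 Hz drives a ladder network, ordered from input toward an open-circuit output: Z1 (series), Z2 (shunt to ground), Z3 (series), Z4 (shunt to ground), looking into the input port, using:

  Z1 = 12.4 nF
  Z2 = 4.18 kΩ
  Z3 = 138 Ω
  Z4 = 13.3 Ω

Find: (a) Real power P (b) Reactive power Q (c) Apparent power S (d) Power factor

Step 1 — Angular frequency: ω = 2π·f = 2π·125 = 785.4 rad/s.
Step 2 — Component impedances:
  Z1: Z = 1/(jωC) = -j/(ω·C) = 0 - j1.027e+05 Ω
  Z2: Z = R = 4180 Ω
  Z3: Z = R = 138 Ω
  Z4: Z = R = 13.3 Ω
Step 3 — Ladder network (open output): work backward from the far end, alternating series and parallel combinations. Z_in = 146 - j1.027e+05 Ω = 1.027e+05∠-89.9° Ω.
Step 4 — Source phasor: V = 10.1∠151.6° V = -8.884 + j4.804 V.
Step 5 — Current: I = V / Z = -4.691e-05 - j8.646e-05 A = 9.836e-05∠-118.5° A.
Step 6 — Complex power: S = V·I* = 1.413e-06 - j0.0009935 VA.
Step 7 — Real power: P = Re(S) = 1.413e-06 W.
Step 8 — Reactive power: Q = Im(S) = -0.0009935 VAR.
Step 9 — Apparent power: |S| = 0.0009935 VA.
Step 10 — Power factor: PF = P/|S| = 0.001422 (leading).

(a) P = 1.413e-06 W  (b) Q = -0.0009935 VAR  (c) S = 0.0009935 VA  (d) PF = 0.001422 (leading)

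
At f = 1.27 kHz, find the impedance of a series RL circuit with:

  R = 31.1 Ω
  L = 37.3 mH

Step 1 — Angular frequency: ω = 2π·f = 2π·1270 = 7980 rad/s.
Step 2 — Component impedances:
  R: Z = R = 31.1 Ω
  L: Z = jωL = j·7980·0.0373 = 0 + j297.6 Ω
Step 3 — Series combination: Z_total = R + L = 31.1 + j297.6 Ω = 299.3∠84.0° Ω.

Z = 31.1 + j297.6 Ω = 299.3∠84.0° Ω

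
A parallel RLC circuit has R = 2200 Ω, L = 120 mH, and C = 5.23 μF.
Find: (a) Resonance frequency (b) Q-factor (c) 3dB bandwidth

Step 1 — Resonance: ω₀ = 1/√(LC) = 1/√(0.12·5.23e-06) = 1262 rad/s.
Step 2 — f₀ = ω₀/(2π) = 200.9 Hz.
Step 3 — Parallel Q: Q = R/(ω₀L) = 2200/(1262·0.12) = 14.52.
Step 4 — Bandwidth: Δω = ω₀/Q = 86.91 rad/s; BW = Δω/(2π) = 13.83 Hz.

(a) f₀ = 200.9 Hz  (b) Q = 14.52  (c) BW = 13.83 Hz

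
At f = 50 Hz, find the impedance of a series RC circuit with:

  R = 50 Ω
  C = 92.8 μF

Step 1 — Angular frequency: ω = 2π·f = 2π·50 = 314.2 rad/s.
Step 2 — Component impedances:
  R: Z = R = 50 Ω
  C: Z = 1/(jωC) = -j/(ω·C) = 0 - j34.3 Ω
Step 3 — Series combination: Z_total = R + C = 50 - j34.3 Ω = 60.63∠-34.5° Ω.

Z = 50 - j34.3 Ω = 60.63∠-34.5° Ω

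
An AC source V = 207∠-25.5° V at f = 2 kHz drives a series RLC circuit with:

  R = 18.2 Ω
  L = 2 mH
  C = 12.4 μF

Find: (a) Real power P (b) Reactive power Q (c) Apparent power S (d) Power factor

Step 1 — Angular frequency: ω = 2π·f = 2π·2000 = 1.257e+04 rad/s.
Step 2 — Component impedances:
  R: Z = R = 18.2 Ω
  L: Z = jωL = j·1.257e+04·0.002 = 0 + j25.13 Ω
  C: Z = 1/(jωC) = -j/(ω·C) = 0 - j6.418 Ω
Step 3 — Series combination: Z_total = R + L + C = 18.2 + j18.72 Ω = 26.11∠45.8° Ω.
Step 4 — Source phasor: V = 207∠-25.5° V = 186.8 - j89.12 V.
Step 5 — Current: I = V / Z = 2.542 - j7.511 A = 7.929∠-71.3° A.
Step 6 — Complex power: S = V·I* = 1144 + j1177 VA.
Step 7 — Real power: P = Re(S) = 1144 W.
Step 8 — Reactive power: Q = Im(S) = 1177 VAR.
Step 9 — Apparent power: |S| = 1641 VA.
Step 10 — Power factor: PF = P/|S| = 0.6972 (lagging).

(a) P = 1144 W  (b) Q = 1177 VAR  (c) S = 1641 VA  (d) PF = 0.6972 (lagging)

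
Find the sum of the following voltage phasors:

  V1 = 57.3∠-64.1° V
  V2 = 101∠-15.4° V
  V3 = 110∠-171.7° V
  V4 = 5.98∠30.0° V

Step 1 — Convert each phasor to rectangular form:
  V1 = 57.3·(cos(-64.1°) + j·sin(-64.1°)) = 25.03 - j51.54 V
  V2 = 101·(cos(-15.4°) + j·sin(-15.4°)) = 97.37 - j26.82 V
  V3 = 110·(cos(-171.7°) + j·sin(-171.7°)) = -108.8 - j15.88 V
  V4 = 5.98·(cos(30.0°) + j·sin(30.0°)) = 5.179 + j2.99 V
Step 2 — Sum components: V_total = 18.73 - j91.26 V.
Step 3 — Convert to polar: |V_total| = 93.16 V, ∠V_total = -78.4°.

V_total = 93.16∠-78.4° V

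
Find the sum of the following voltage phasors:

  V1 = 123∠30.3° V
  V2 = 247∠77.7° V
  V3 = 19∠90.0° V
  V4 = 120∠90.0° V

Step 1 — Convert each phasor to rectangular form:
  V1 = 123·(cos(30.3°) + j·sin(30.3°)) = 106.2 + j62.06 V
  V2 = 247·(cos(77.7°) + j·sin(77.7°)) = 52.62 + j241.3 V
  V3 = 19·(cos(90.0°) + j·sin(90.0°)) = 0 + j19 V
  V4 = 120·(cos(90.0°) + j·sin(90.0°)) = 0 + j120 V
Step 2 — Sum components: V_total = 158.8 + j442.4 V.
Step 3 — Convert to polar: |V_total| = 470 V, ∠V_total = 70.3°.

V_total = 470∠70.3° V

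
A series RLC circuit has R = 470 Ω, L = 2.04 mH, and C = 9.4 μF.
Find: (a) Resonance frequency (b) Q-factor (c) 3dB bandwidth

Step 1 — Resonance condition Im(Z)=0 gives ω₀ = 1/√(LC).
Step 2 — ω₀ = 1/√(0.00204·9.4e-06) = 7221 rad/s.
Step 3 — f₀ = ω₀/(2π) = 1149 Hz.
Step 4 — Series Q: Q = ω₀L/R = 7221·0.00204/470 = 0.03134.
Step 5 — 3dB bandwidth: Δω = ω₀/Q = 2.304e+05 rad/s; BW = Δω/(2π) = 3.667e+04 Hz.

(a) f₀ = 1149 Hz  (b) Q = 0.03134  (c) BW = 3.667e+04 Hz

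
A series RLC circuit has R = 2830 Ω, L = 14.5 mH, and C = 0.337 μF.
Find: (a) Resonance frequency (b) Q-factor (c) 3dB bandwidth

Step 1 — Resonance: ω₀ = 1/√(LC) = 1/√(0.0145·3.37e-07) = 1.431e+04 rad/s.
Step 2 — f₀ = ω₀/(2π) = 2277 Hz.
Step 3 — Series Q: Q = ω₀L/R = 1.431e+04·0.0145/2830 = 0.0733.
Step 4 — Bandwidth: Δω = ω₀/Q = 1.952e+05 rad/s; BW = Δω/(2π) = 3.106e+04 Hz.

(a) f₀ = 2277 Hz  (b) Q = 0.0733  (c) BW = 3.106e+04 Hz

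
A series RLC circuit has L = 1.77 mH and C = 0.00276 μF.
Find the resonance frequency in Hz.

Step 1 — Resonance condition Im(Z)=0 gives ω₀ = 1/√(LC).
Step 2 — ω₀ = 1/√(0.00177·2.76e-09) = 4.524e+05 rad/s.
Step 3 — f₀ = ω₀/(2π) = 7.201e+04 Hz.

f₀ = 7.201e+04 Hz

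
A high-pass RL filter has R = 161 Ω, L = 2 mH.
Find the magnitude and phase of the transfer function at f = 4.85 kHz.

Step 1 — Angular frequency: ω = 2π·4850 = 3.047e+04 rad/s.
Step 2 — Transfer function: H(jω) = jωL/(R + jωL).
Step 3 — Numerator jωL = j·60.95; denominator R + jωL = 161 + j60.95.
Step 4 — H = 0.1253 + j0.3311.
Step 5 — Magnitude: |H| = 0.354 (-9.0 dB); phase: φ = 69.3°.

|H| = 0.354 (-9.0 dB), φ = 69.3°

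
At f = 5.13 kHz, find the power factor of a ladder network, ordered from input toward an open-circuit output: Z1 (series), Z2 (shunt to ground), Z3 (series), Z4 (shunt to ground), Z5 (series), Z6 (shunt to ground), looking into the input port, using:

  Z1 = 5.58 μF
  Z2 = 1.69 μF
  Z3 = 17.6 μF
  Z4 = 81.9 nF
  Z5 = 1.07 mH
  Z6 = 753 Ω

Step 1 — Angular frequency: ω = 2π·f = 2π·5130 = 3.223e+04 rad/s.
Step 2 — Component impedances:
  Z1: Z = 1/(jωC) = -j/(ω·C) = 0 - j5.56 Ω
  Z2: Z = 1/(jωC) = -j/(ω·C) = 0 - j18.36 Ω
  Z3: Z = 1/(jωC) = -j/(ω·C) = 0 - j1.763 Ω
  Z4: Z = 1/(jωC) = -j/(ω·C) = 0 - j378.8 Ω
  Z5: Z = jωL = j·3.223e+04·0.00107 = 0 + j34.49 Ω
  Z6: Z = R = 753 Ω
Step 3 — Ladder network (open output): work backward from the far end, alternating series and parallel combinations. Z_in = 0.4034 - j23.08 Ω = 23.08∠-89.0° Ω.
Step 4 — Power factor: PF = cos(φ) = Re(Z)/|Z| = 0.40337/23.085 = 0.01747.
Step 5 — Type: Im(Z) = -23.08 ⇒ leading (phase φ = -89.0°).

PF = 0.01747 (leading, φ = -89.0°)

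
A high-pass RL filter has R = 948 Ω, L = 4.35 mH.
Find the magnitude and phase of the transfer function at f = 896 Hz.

Step 1 — Angular frequency: ω = 2π·896 = 5630 rad/s.
Step 2 — Transfer function: H(jω) = jωL/(R + jωL).
Step 3 — Numerator jωL = j·24.49; denominator R + jωL = 948 + j24.49.
Step 4 — H = 0.0006669 + j0.02582.
Step 5 — Magnitude: |H| = 0.02582 (-31.8 dB); phase: φ = 88.5°.

|H| = 0.02582 (-31.8 dB), φ = 88.5°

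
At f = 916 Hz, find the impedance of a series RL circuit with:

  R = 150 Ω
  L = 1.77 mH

Step 1 — Angular frequency: ω = 2π·f = 2π·916 = 5755 rad/s.
Step 2 — Component impedances:
  R: Z = R = 150 Ω
  L: Z = jωL = j·5755·0.00177 = 0 + j10.19 Ω
Step 3 — Series combination: Z_total = R + L = 150 + j10.19 Ω = 150.3∠3.9° Ω.

Z = 150 + j10.19 Ω = 150.3∠3.9° Ω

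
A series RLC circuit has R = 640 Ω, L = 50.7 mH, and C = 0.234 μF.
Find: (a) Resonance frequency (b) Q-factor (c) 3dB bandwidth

Step 1 — Resonance: ω₀ = 1/√(LC) = 1/√(0.0507·2.34e-07) = 9181 rad/s.
Step 2 — f₀ = ω₀/(2π) = 1461 Hz.
Step 3 — Series Q: Q = ω₀L/R = 9181·0.0507/640 = 0.7273.
Step 4 — Bandwidth: Δω = ω₀/Q = 1.262e+04 rad/s; BW = Δω/(2π) = 2009 Hz.

(a) f₀ = 1461 Hz  (b) Q = 0.7273  (c) BW = 2009 Hz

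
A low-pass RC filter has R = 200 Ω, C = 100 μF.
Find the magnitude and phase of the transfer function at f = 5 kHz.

Step 1 — Angular frequency: ω = 2π·5000 = 3.142e+04 rad/s.
Step 2 — Transfer function: H(jω) = 1/(1 + jωRC).
Step 3 — Denominator: 1 + jωRC = 1 + j·3.142e+04·200·0.0001 = 1 + j628.3.
Step 4 — H = 2.533e-06 - j0.001592.
Step 5 — Magnitude: |H| = 0.001592 (-56.0 dB); phase: φ = -89.9°.

|H| = 0.001592 (-56.0 dB), φ = -89.9°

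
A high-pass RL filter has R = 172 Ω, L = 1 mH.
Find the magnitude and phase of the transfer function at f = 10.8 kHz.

Step 1 — Angular frequency: ω = 2π·1.08e+04 = 6.786e+04 rad/s.
Step 2 — Transfer function: H(jω) = jωL/(R + jωL).
Step 3 — Numerator jωL = j·67.86; denominator R + jωL = 172 + j67.86.
Step 4 — H = 0.1347 + j0.3414.
Step 5 — Magnitude: |H| = 0.367 (-8.7 dB); phase: φ = 68.5°.

|H| = 0.367 (-8.7 dB), φ = 68.5°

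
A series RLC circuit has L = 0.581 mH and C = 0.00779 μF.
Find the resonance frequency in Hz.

Step 1 — Resonance condition Im(Z)=0 gives ω₀ = 1/√(LC).
Step 2 — ω₀ = 1/√(0.000581·7.79e-09) = 4.7e+05 rad/s.
Step 3 — f₀ = ω₀/(2π) = 7.481e+04 Hz.

f₀ = 7.481e+04 Hz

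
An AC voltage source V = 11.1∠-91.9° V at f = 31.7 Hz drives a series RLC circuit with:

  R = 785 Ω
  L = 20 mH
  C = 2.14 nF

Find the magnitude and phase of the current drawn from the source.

Step 1 — Angular frequency: ω = 2π·f = 2π·31.7 = 199.2 rad/s.
Step 2 — Component impedances:
  R: Z = R = 785 Ω
  L: Z = jωL = j·199.2·0.02 = 0 + j3.984 Ω
  C: Z = 1/(jωC) = -j/(ω·C) = 0 - j2.346e+06 Ω
Step 3 — Series combination: Z_total = R + L + C = 785 - j2.346e+06 Ω = 2.346e+06∠-90.0° Ω.
Step 4 — Source phasor: V = 11.1∠-91.9° V = -0.368 - j11.09 V.
Step 5 — Ohm's law: I = V / Z_total = (-0.368 - j11.09) / (785 - j2.346e+06) = 4.729e-06 - j1.584e-07 A.
Step 6 — Convert to polar: |I| = 4.731e-06 A, ∠I = -1.9°.

I = 4.731e-06∠-1.9° A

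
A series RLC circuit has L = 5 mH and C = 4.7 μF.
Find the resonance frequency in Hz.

Step 1 — Resonance condition Im(Z)=0 gives ω₀ = 1/√(LC).
Step 2 — ω₀ = 1/√(0.005·4.7e-06) = 6523 rad/s.
Step 3 — f₀ = ω₀/(2π) = 1038 Hz.

f₀ = 1038 Hz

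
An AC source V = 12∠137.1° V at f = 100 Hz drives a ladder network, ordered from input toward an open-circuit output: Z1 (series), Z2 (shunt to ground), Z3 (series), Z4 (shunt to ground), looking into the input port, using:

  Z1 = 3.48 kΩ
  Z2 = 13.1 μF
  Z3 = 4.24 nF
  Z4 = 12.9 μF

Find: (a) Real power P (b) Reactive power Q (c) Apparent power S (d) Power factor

Step 1 — Angular frequency: ω = 2π·f = 2π·100 = 628.3 rad/s.
Step 2 — Component impedances:
  Z1: Z = R = 3480 Ω
  Z2: Z = 1/(jωC) = -j/(ω·C) = 0 - j121.5 Ω
  Z3: Z = 1/(jωC) = -j/(ω·C) = 0 - j3.754e+05 Ω
  Z4: Z = 1/(jωC) = -j/(ω·C) = 0 - j123.4 Ω
Step 3 — Ladder network (open output): work backward from the far end, alternating series and parallel combinations. Z_in = 3480 - j121.5 Ω = 3482∠-2.0° Ω.
Step 4 — Source phasor: V = 12∠137.1° V = -8.791 + j8.169 V.
Step 5 — Current: I = V / Z = -0.002605 + j0.002256 A = 0.003446∠139.1° A.
Step 6 — Complex power: S = V·I* = 0.04133 - j0.001442 VA.
Step 7 — Real power: P = Re(S) = 0.04133 W.
Step 8 — Reactive power: Q = Im(S) = -0.001442 VAR.
Step 9 — Apparent power: |S| = 0.04135 VA.
Step 10 — Power factor: PF = P/|S| = 0.9994 (leading).

(a) P = 0.04133 W  (b) Q = -0.001442 VAR  (c) S = 0.04135 VA  (d) PF = 0.9994 (leading)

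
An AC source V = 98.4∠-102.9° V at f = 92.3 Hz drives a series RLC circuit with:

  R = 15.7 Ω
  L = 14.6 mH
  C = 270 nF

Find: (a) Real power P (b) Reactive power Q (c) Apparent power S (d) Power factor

Step 1 — Angular frequency: ω = 2π·f = 2π·92.3 = 579.9 rad/s.
Step 2 — Component impedances:
  R: Z = R = 15.7 Ω
  L: Z = jωL = j·579.9·0.0146 = 0 + j8.467 Ω
  C: Z = 1/(jωC) = -j/(ω·C) = 0 - j6386 Ω
Step 3 — Series combination: Z_total = R + L + C = 15.7 - j6378 Ω = 6378∠-89.9° Ω.
Step 4 — Source phasor: V = 98.4∠-102.9° V = -21.97 - j95.92 V.
Step 5 — Current: I = V / Z = 0.01503 - j0.003481 A = 0.01543∠-13.0° A.
Step 6 — Complex power: S = V·I* = 0.003737 - j1.518 VA.
Step 7 — Real power: P = Re(S) = 0.003737 W.
Step 8 — Reactive power: Q = Im(S) = -1.518 VAR.
Step 9 — Apparent power: |S| = 1.518 VA.
Step 10 — Power factor: PF = P/|S| = 0.002462 (leading).

(a) P = 0.003737 W  (b) Q = -1.518 VAR  (c) S = 1.518 VA  (d) PF = 0.002462 (leading)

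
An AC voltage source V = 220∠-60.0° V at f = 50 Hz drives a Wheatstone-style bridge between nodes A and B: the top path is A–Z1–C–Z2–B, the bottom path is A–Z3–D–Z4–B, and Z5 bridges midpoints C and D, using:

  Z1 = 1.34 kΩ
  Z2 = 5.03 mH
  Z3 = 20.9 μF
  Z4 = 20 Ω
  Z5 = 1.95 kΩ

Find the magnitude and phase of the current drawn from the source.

Step 1 — Angular frequency: ω = 2π·f = 2π·50 = 314.2 rad/s.
Step 2 — Component impedances:
  Z1: Z = R = 1340 Ω
  Z2: Z = jωL = j·314.2·0.00503 = 0 + j1.58 Ω
  Z3: Z = 1/(jωC) = -j/(ω·C) = 0 - j152.3 Ω
  Z4: Z = R = 20 Ω
  Z5: Z = R = 1950 Ω
Step 3 — Bridge requires nodal analysis (the Z5 bridge couples midpoints C and D, so the two paths cannot be reduced to a simple series/parallel combination). Setting node B to ground and injecting 1 A at node A, the 3-node admittance system at A, C, D solves to V_A = Z_AB = 35.88 - j146.1 Ω = 150.4∠-76.2° Ω.
Step 4 — Source phasor: V = 220∠-60.0° V = 110 - j190.5 V.
Step 5 — Ohm's law: I = V / Z_total = (110 - j190.5) / (35.88 - j146.1) = 1.404 + j0.408 A.
Step 6 — Convert to polar: |I| = 1.463 A, ∠I = 16.2°.

I = 1.463∠16.2° A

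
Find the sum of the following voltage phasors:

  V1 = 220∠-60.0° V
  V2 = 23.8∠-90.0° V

Step 1 — Convert each phasor to rectangular form:
  V1 = 220·(cos(-60.0°) + j·sin(-60.0°)) = 110 - j190.5 V
  V2 = 23.8·(cos(-90.0°) + j·sin(-90.0°)) = 0 - j23.8 V
Step 2 — Sum components: V_total = 110 - j214.3 V.
Step 3 — Convert to polar: |V_total| = 240.9 V, ∠V_total = -62.8°.

V_total = 240.9∠-62.8° V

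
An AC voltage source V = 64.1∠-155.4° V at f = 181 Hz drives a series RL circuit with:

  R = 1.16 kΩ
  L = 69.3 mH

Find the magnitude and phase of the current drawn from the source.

Step 1 — Angular frequency: ω = 2π·f = 2π·181 = 1137 rad/s.
Step 2 — Component impedances:
  R: Z = R = 1160 Ω
  L: Z = jωL = j·1137·0.0693 = 0 + j78.81 Ω
Step 3 — Series combination: Z_total = R + L = 1160 + j78.81 Ω = 1163∠3.9° Ω.
Step 4 — Source phasor: V = 64.1∠-155.4° V = -58.28 - j26.68 V.
Step 5 — Ohm's law: I = V / Z_total = (-58.28 - j26.68) / (1160 + j78.81) = -0.05157 - j0.0195 A.
Step 6 — Convert to polar: |I| = 0.05513 A, ∠I = -159.3°.

I = 0.05513∠-159.3° A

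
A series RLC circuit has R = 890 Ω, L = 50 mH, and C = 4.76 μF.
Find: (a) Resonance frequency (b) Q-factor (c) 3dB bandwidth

Step 1 — Resonance: ω₀ = 1/√(LC) = 1/√(0.05·4.76e-06) = 2050 rad/s.
Step 2 — f₀ = ω₀/(2π) = 326.2 Hz.
Step 3 — Series Q: Q = ω₀L/R = 2050·0.05/890 = 0.1152.
Step 4 — Bandwidth: Δω = ω₀/Q = 1.78e+04 rad/s; BW = Δω/(2π) = 2833 Hz.

(a) f₀ = 326.2 Hz  (b) Q = 0.1152  (c) BW = 2833 Hz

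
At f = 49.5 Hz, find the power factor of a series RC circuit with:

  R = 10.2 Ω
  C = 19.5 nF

Step 1 — Angular frequency: ω = 2π·f = 2π·49.5 = 311 rad/s.
Step 2 — Component impedances:
  R: Z = R = 10.2 Ω
  C: Z = 1/(jωC) = -j/(ω·C) = 0 - j1.649e+05 Ω
Step 3 — Series combination: Z_total = R + C = 10.2 - j1.649e+05 Ω = 1.649e+05∠-90.0° Ω.
Step 4 — Power factor: PF = cos(φ) = Re(Z)/|Z| = 10.2/1.649e+05 = 6.186e-05.
Step 5 — Type: Im(Z) = -1.649e+05 ⇒ leading (phase φ = -90.0°).

PF = 6.186e-05 (leading, φ = -90.0°)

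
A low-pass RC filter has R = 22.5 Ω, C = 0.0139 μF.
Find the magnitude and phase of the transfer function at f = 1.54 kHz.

Step 1 — Angular frequency: ω = 2π·1540 = 9676 rad/s.
Step 2 — Transfer function: H(jω) = 1/(1 + jωRC).
Step 3 — Denominator: 1 + jωRC = 1 + j·9676·22.5·1.39e-08 = 1 + j0.003026.
Step 4 — H = 1 - j0.003026.
Step 5 — Magnitude: |H| = 1 (-0.0 dB); phase: φ = -0.2°.

|H| = 1 (-0.0 dB), φ = -0.2°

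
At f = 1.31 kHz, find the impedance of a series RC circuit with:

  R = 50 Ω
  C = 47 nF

Step 1 — Angular frequency: ω = 2π·f = 2π·1310 = 8231 rad/s.
Step 2 — Component impedances:
  R: Z = R = 50 Ω
  C: Z = 1/(jωC) = -j/(ω·C) = 0 - j2585 Ω
Step 3 — Series combination: Z_total = R + C = 50 - j2585 Ω = 2585∠-88.9° Ω.

Z = 50 - j2585 Ω = 2585∠-88.9° Ω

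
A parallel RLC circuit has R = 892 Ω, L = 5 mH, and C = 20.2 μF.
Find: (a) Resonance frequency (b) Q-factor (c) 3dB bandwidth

Step 1 — Resonance: ω₀ = 1/√(LC) = 1/√(0.005·2.02e-05) = 3147 rad/s.
Step 2 — f₀ = ω₀/(2π) = 500.8 Hz.
Step 3 — Parallel Q: Q = R/(ω₀L) = 892/(3147·0.005) = 56.7.
Step 4 — Bandwidth: Δω = ω₀/Q = 55.5 rad/s; BW = Δω/(2π) = 8.833 Hz.

(a) f₀ = 500.8 Hz  (b) Q = 56.7  (c) BW = 8.833 Hz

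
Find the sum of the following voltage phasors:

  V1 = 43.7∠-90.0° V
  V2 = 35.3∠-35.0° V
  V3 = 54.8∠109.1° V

Step 1 — Convert each phasor to rectangular form:
  V1 = 43.7·(cos(-90.0°) + j·sin(-90.0°)) = 0 - j43.7 V
  V2 = 35.3·(cos(-35.0°) + j·sin(-35.0°)) = 28.92 - j20.25 V
  V3 = 54.8·(cos(109.1°) + j·sin(109.1°)) = -17.93 + j51.78 V
Step 2 — Sum components: V_total = 10.98 - j12.16 V.
Step 3 — Convert to polar: |V_total| = 16.39 V, ∠V_total = -47.9°.

V_total = 16.39∠-47.9° V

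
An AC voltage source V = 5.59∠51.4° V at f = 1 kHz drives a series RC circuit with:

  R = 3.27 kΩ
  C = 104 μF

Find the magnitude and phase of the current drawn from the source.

Step 1 — Angular frequency: ω = 2π·f = 2π·1000 = 6283 rad/s.
Step 2 — Component impedances:
  R: Z = R = 3270 Ω
  C: Z = 1/(jωC) = -j/(ω·C) = 0 - j1.53 Ω
Step 3 — Series combination: Z_total = R + C = 3270 - j1.53 Ω = 3270∠-0.0° Ω.
Step 4 — Source phasor: V = 5.59∠51.4° V = 3.487 + j4.369 V.
Step 5 — Ohm's law: I = V / Z_total = (3.487 + j4.369) / (3270 - j1.53) = 0.001066 + j0.001336 A.
Step 6 — Convert to polar: |I| = 0.001709 A, ∠I = 51.4°.

I = 0.001709∠51.4° A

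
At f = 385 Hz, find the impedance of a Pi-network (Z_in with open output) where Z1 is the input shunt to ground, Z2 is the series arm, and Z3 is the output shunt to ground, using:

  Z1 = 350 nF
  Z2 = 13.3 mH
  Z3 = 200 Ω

Step 1 — Angular frequency: ω = 2π·f = 2π·385 = 2419 rad/s.
Step 2 — Component impedances:
  Z1: Z = 1/(jωC) = -j/(ω·C) = 0 - j1181 Ω
  Z2: Z = jωL = j·2419·0.0133 = 0 + j32.17 Ω
  Z3: Z = R = 200 Ω
Step 3 — With open output, the series arm Z2 and the output shunt Z3 appear in series to ground: Z2 + Z3 = 200 + j32.17 Ω.
Step 4 — Parallel with input shunt Z1: Z_in = Z1 || (Z2 + Z3) = 205.1 - j2.636 Ω = 205.2∠-0.7° Ω.

Z = 205.1 - j2.636 Ω = 205.2∠-0.7° Ω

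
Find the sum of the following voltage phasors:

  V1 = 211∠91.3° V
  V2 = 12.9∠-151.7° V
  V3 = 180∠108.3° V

Step 1 — Convert each phasor to rectangular form:
  V1 = 211·(cos(91.3°) + j·sin(91.3°)) = -4.787 + j210.9 V
  V2 = 12.9·(cos(-151.7°) + j·sin(-151.7°)) = -11.36 - j6.116 V
  V3 = 180·(cos(108.3°) + j·sin(108.3°)) = -56.52 + j170.9 V
Step 2 — Sum components: V_total = -72.66 + j375.7 V.
Step 3 — Convert to polar: |V_total| = 382.7 V, ∠V_total = 100.9°.

V_total = 382.7∠100.9° V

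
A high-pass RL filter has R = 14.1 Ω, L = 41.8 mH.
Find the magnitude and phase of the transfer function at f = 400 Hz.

Step 1 — Angular frequency: ω = 2π·400 = 2513 rad/s.
Step 2 — Transfer function: H(jω) = jωL/(R + jωL).
Step 3 — Numerator jωL = j·105.1; denominator R + jωL = 14.1 + j105.1.
Step 4 — H = 0.9823 + j0.1318.
Step 5 — Magnitude: |H| = 0.9911 (-0.1 dB); phase: φ = 7.6°.

|H| = 0.9911 (-0.1 dB), φ = 7.6°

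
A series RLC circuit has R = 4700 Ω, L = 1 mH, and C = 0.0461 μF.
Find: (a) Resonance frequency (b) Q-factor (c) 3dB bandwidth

Step 1 — Resonance condition Im(Z)=0 gives ω₀ = 1/√(LC).
Step 2 — ω₀ = 1/√(0.001·4.61e-08) = 1.473e+05 rad/s.
Step 3 — f₀ = ω₀/(2π) = 2.344e+04 Hz.
Step 4 — Series Q: Q = ω₀L/R = 1.473e+05·0.001/4700 = 0.03134.
Step 5 — 3dB bandwidth: Δω = ω₀/Q = 4.7e+06 rad/s; BW = Δω/(2π) = 7.48e+05 Hz.

(a) f₀ = 2.344e+04 Hz  (b) Q = 0.03134  (c) BW = 7.48e+05 Hz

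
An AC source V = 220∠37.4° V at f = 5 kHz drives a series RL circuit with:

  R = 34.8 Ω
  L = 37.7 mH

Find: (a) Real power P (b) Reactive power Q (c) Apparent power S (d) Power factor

Step 1 — Angular frequency: ω = 2π·f = 2π·5000 = 3.142e+04 rad/s.
Step 2 — Component impedances:
  R: Z = R = 34.8 Ω
  L: Z = jωL = j·3.142e+04·0.0377 = 0 + j1184 Ω
Step 3 — Series combination: Z_total = R + L = 34.8 + j1184 Ω = 1185∠88.3° Ω.
Step 4 — Source phasor: V = 220∠37.4° V = 174.8 + j133.6 V.
Step 5 — Current: I = V / Z = 0.1171 - j0.1441 A = 0.1857∠-50.9° A.
Step 6 — Complex power: S = V·I* = 1.2 + j40.83 VA.
Step 7 — Real power: P = Re(S) = 1.2 W.
Step 8 — Reactive power: Q = Im(S) = 40.83 VAR.
Step 9 — Apparent power: |S| = 40.85 VA.
Step 10 — Power factor: PF = P/|S| = 0.02937 (lagging).

(a) P = 1.2 W  (b) Q = 40.83 VAR  (c) S = 40.85 VA  (d) PF = 0.02937 (lagging)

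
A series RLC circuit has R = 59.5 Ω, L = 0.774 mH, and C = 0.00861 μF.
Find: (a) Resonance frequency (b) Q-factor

Step 1 — Resonance condition Im(Z)=0 gives ω₀ = 1/√(LC).
Step 2 — ω₀ = 1/√(0.000774·8.61e-09) = 3.874e+05 rad/s.
Step 3 — f₀ = ω₀/(2π) = 6.165e+04 Hz.
Step 4 — Series Q: Q = ω₀L/R = 3.874e+05·0.000774/59.5 = 5.039.

(a) f₀ = 6.165e+04 Hz  (b) Q = 5.039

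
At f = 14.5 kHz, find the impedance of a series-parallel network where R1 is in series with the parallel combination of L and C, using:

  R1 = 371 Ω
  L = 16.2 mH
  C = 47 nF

Step 1 — Angular frequency: ω = 2π·f = 2π·1.45e+04 = 9.111e+04 rad/s.
Step 2 — Component impedances:
  R1: Z = R = 371 Ω
  L: Z = jωL = j·9.111e+04·0.0162 = 0 + j1476 Ω
  C: Z = 1/(jωC) = -j/(ω·C) = 0 - j233.5 Ω
Step 3 — Parallel branch: L || C = 1/(1/L + 1/C) = 0 - j277.4 Ω.
Step 4 — Series with R1: Z_total = R1 + (L || C) = 371 - j277.4 Ω = 463.3∠-36.8° Ω.

Z = 371 - j277.4 Ω = 463.3∠-36.8° Ω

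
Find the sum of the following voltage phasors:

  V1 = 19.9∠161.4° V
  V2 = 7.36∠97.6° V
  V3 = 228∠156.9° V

Step 1 — Convert each phasor to rectangular form:
  V1 = 19.9·(cos(161.4°) + j·sin(161.4°)) = -18.86 + j6.347 V
  V2 = 7.36·(cos(97.6°) + j·sin(97.6°)) = -0.9734 + j7.295 V
  V3 = 228·(cos(156.9°) + j·sin(156.9°)) = -209.7 + j89.45 V
Step 2 — Sum components: V_total = -229.6 + j103.1 V.
Step 3 — Convert to polar: |V_total| = 251.6 V, ∠V_total = 155.8°.

V_total = 251.6∠155.8° V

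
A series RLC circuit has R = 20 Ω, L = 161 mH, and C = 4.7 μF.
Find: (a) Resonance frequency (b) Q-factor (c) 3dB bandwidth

Step 1 — Resonance: ω₀ = 1/√(LC) = 1/√(0.161·4.7e-06) = 1150 rad/s.
Step 2 — f₀ = ω₀/(2π) = 183 Hz.
Step 3 — Series Q: Q = ω₀L/R = 1150·0.161/20 = 9.254.
Step 4 — Bandwidth: Δω = ω₀/Q = 124.2 rad/s; BW = Δω/(2π) = 19.77 Hz.

(a) f₀ = 183 Hz  (b) Q = 9.254  (c) BW = 19.77 Hz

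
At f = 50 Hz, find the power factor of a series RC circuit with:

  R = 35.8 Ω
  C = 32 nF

Step 1 — Angular frequency: ω = 2π·f = 2π·50 = 314.2 rad/s.
Step 2 — Component impedances:
  R: Z = R = 35.8 Ω
  C: Z = 1/(jωC) = -j/(ω·C) = 0 - j9.947e+04 Ω
Step 3 — Series combination: Z_total = R + C = 35.8 - j9.947e+04 Ω = 9.947e+04∠-90.0° Ω.
Step 4 — Power factor: PF = cos(φ) = Re(Z)/|Z| = 35.8/9.947e+04 = 0.0003599.
Step 5 — Type: Im(Z) = -9.947e+04 ⇒ leading (phase φ = -90.0°).

PF = 0.0003599 (leading, φ = -90.0°)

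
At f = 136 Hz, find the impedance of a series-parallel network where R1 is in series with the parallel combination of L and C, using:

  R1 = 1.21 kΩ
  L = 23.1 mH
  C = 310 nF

Step 1 — Angular frequency: ω = 2π·f = 2π·136 = 854.5 rad/s.
Step 2 — Component impedances:
  R1: Z = R = 1210 Ω
  L: Z = jωL = j·854.5·0.0231 = 0 + j19.74 Ω
  C: Z = 1/(jωC) = -j/(ω·C) = 0 - j3775 Ω
Step 3 — Parallel branch: L || C = 1/(1/L + 1/C) = 0 + j19.84 Ω.
Step 4 — Series with R1: Z_total = R1 + (L || C) = 1210 + j19.84 Ω = 1210∠0.9° Ω.

Z = 1210 + j19.84 Ω = 1210∠0.9° Ω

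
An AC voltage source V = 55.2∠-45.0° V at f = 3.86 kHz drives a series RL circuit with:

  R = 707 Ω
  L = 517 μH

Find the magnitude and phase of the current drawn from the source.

Step 1 — Angular frequency: ω = 2π·f = 2π·3860 = 2.425e+04 rad/s.
Step 2 — Component impedances:
  R: Z = R = 707 Ω
  L: Z = jωL = j·2.425e+04·0.000517 = 0 + j12.54 Ω
Step 3 — Series combination: Z_total = R + L = 707 + j12.54 Ω = 707.1∠1.0° Ω.
Step 4 — Source phasor: V = 55.2∠-45.0° V = 39.03 - j39.03 V.
Step 5 — Ohm's law: I = V / Z_total = (39.03 - j39.03) / (707 + j12.54) = 0.05421 - j0.05617 A.
Step 6 — Convert to polar: |I| = 0.07806 A, ∠I = -46.0°.

I = 0.07806∠-46.0° A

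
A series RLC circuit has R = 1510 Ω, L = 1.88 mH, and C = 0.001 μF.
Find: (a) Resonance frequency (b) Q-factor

Step 1 — Resonance condition Im(Z)=0 gives ω₀ = 1/√(LC).
Step 2 — ω₀ = 1/√(0.00188·1e-09) = 7.293e+05 rad/s.
Step 3 — f₀ = ω₀/(2π) = 1.161e+05 Hz.
Step 4 — Series Q: Q = ω₀L/R = 7.293e+05·0.00188/1510 = 0.908.

(a) f₀ = 1.161e+05 Hz  (b) Q = 0.908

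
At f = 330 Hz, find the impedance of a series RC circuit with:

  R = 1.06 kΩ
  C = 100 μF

Step 1 — Angular frequency: ω = 2π·f = 2π·330 = 2073 rad/s.
Step 2 — Component impedances:
  R: Z = R = 1060 Ω
  C: Z = 1/(jωC) = -j/(ω·C) = 0 - j4.823 Ω
Step 3 — Series combination: Z_total = R + C = 1060 - j4.823 Ω = 1060∠-0.3° Ω.

Z = 1060 - j4.823 Ω = 1060∠-0.3° Ω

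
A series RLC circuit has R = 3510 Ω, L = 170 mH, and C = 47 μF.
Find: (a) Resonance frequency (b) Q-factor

Step 1 — Resonance condition Im(Z)=0 gives ω₀ = 1/√(LC).
Step 2 — ω₀ = 1/√(0.17·4.7e-05) = 353.8 rad/s.
Step 3 — f₀ = ω₀/(2π) = 56.3 Hz.
Step 4 — Series Q: Q = ω₀L/R = 353.8·0.17/3510 = 0.01713.

(a) f₀ = 56.3 Hz  (b) Q = 0.01713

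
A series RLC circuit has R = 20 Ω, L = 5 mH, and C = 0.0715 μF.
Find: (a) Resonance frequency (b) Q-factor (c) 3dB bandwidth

Step 1 — Resonance condition Im(Z)=0 gives ω₀ = 1/√(LC).
Step 2 — ω₀ = 1/√(0.005·7.15e-08) = 5.289e+04 rad/s.
Step 3 — f₀ = ω₀/(2π) = 8417 Hz.
Step 4 — Series Q: Q = ω₀L/R = 5.289e+04·0.005/20 = 13.22.
Step 5 — 3dB bandwidth: Δω = ω₀/Q = 4000 rad/s; BW = Δω/(2π) = 636.6 Hz.

(a) f₀ = 8417 Hz  (b) Q = 13.22  (c) BW = 636.6 Hz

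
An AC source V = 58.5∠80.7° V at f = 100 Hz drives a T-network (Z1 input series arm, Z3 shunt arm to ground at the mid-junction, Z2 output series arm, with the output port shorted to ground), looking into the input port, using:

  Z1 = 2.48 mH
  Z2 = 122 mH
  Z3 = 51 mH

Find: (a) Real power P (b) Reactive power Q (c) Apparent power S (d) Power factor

Step 1 — Angular frequency: ω = 2π·f = 2π·100 = 628.3 rad/s.
Step 2 — Component impedances:
  Z1: Z = jωL = j·628.3·0.00248 = 0 + j1.558 Ω
  Z2: Z = jωL = j·628.3·0.122 = 0 + j76.65 Ω
  Z3: Z = jωL = j·628.3·0.051 = 0 + j32.04 Ω
Step 3 — With the output port shorted to ground, the output series arm Z2 runs from the junction to ground; the shunt arm Z3 also runs from the junction to ground. They appear in parallel: Z3 || Z2 = 0 + j22.6 Ω.
Step 4 — Series with input arm Z1: Z_in = Z1 + (Z3 || Z2) = 0 + j24.16 Ω = 24.16∠90.0° Ω.
Step 5 — Source phasor: V = 58.5∠80.7° V = 9.454 + j57.73 V.
Step 6 — Current: I = V / Z = 2.39 - j0.3914 A = 2.422∠-9.3° A.
Step 7 — Complex power: S = V·I* = 0 + j141.7 VA.
Step 8 — Real power: P = Re(S) = 0 W.
Step 9 — Reactive power: Q = Im(S) = 141.7 VAR.
Step 10 — Apparent power: |S| = 141.7 VA.
Step 11 — Power factor: PF = P/|S| = 0 (lagging).

(a) P = 0 W  (b) Q = 141.7 VAR  (c) S = 141.7 VA  (d) PF = 0 (lagging)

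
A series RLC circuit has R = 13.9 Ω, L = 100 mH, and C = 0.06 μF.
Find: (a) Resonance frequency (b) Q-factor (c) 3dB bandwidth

Step 1 — Resonance: ω₀ = 1/√(LC) = 1/√(0.1·6e-08) = 1.291e+04 rad/s.
Step 2 — f₀ = ω₀/(2π) = 2055 Hz.
Step 3 — Series Q: Q = ω₀L/R = 1.291e+04·0.1/13.9 = 92.88.
Step 4 — Bandwidth: Δω = ω₀/Q = 139 rad/s; BW = Δω/(2π) = 22.12 Hz.

(a) f₀ = 2055 Hz  (b) Q = 92.88  (c) BW = 22.12 Hz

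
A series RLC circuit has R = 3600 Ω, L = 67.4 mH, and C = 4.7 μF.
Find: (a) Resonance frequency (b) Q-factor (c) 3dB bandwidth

Step 1 — Resonance: ω₀ = 1/√(LC) = 1/√(0.0674·4.7e-06) = 1777 rad/s.
Step 2 — f₀ = ω₀/(2π) = 282.8 Hz.
Step 3 — Series Q: Q = ω₀L/R = 1777·0.0674/3600 = 0.03326.
Step 4 — Bandwidth: Δω = ω₀/Q = 5.341e+04 rad/s; BW = Δω/(2π) = 8501 Hz.

(a) f₀ = 282.8 Hz  (b) Q = 0.03326  (c) BW = 8501 Hz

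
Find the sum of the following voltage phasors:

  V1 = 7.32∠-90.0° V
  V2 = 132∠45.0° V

Step 1 — Convert each phasor to rectangular form:
  V1 = 7.32·(cos(-90.0°) + j·sin(-90.0°)) = 0 - j7.32 V
  V2 = 132·(cos(45.0°) + j·sin(45.0°)) = 93.34 + j93.34 V
Step 2 — Sum components: V_total = 93.34 + j86.02 V.
Step 3 — Convert to polar: |V_total| = 126.9 V, ∠V_total = 42.7°.

V_total = 126.9∠42.7° V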